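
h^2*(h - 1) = h^3 - h^2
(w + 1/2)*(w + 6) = w^2 + 13*w/2 + 3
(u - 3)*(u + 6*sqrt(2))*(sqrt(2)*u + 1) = sqrt(2)*u^3 - 3*sqrt(2)*u^2 + 13*u^2 - 39*u + 6*sqrt(2)*u - 18*sqrt(2)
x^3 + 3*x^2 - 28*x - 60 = (x - 5)*(x + 2)*(x + 6)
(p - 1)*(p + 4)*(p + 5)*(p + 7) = p^4 + 15*p^3 + 67*p^2 + 57*p - 140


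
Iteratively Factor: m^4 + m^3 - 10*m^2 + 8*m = (m)*(m^3 + m^2 - 10*m + 8) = m*(m + 4)*(m^2 - 3*m + 2) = m*(m - 2)*(m + 4)*(m - 1)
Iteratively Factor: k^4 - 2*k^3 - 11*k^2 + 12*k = (k - 1)*(k^3 - k^2 - 12*k) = (k - 1)*(k + 3)*(k^2 - 4*k) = k*(k - 1)*(k + 3)*(k - 4)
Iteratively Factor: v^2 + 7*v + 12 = (v + 4)*(v + 3)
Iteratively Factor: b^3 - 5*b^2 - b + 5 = (b + 1)*(b^2 - 6*b + 5) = (b - 5)*(b + 1)*(b - 1)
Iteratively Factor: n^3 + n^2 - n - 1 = (n + 1)*(n^2 - 1) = (n - 1)*(n + 1)*(n + 1)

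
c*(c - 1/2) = c^2 - c/2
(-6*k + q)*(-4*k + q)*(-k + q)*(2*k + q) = -48*k^4 + 44*k^3*q + 12*k^2*q^2 - 9*k*q^3 + q^4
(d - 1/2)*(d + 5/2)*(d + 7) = d^3 + 9*d^2 + 51*d/4 - 35/4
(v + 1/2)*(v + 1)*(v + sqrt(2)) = v^3 + sqrt(2)*v^2 + 3*v^2/2 + v/2 + 3*sqrt(2)*v/2 + sqrt(2)/2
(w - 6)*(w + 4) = w^2 - 2*w - 24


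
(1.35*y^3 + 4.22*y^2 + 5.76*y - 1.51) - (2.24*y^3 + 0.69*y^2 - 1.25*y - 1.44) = -0.89*y^3 + 3.53*y^2 + 7.01*y - 0.0700000000000001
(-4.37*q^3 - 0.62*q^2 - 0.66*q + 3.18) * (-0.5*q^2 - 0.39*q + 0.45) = 2.185*q^5 + 2.0143*q^4 - 1.3947*q^3 - 1.6116*q^2 - 1.5372*q + 1.431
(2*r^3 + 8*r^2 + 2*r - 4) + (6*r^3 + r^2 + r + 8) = 8*r^3 + 9*r^2 + 3*r + 4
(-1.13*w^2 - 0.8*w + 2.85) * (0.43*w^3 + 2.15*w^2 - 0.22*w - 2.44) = -0.4859*w^5 - 2.7735*w^4 - 0.2459*w^3 + 9.0607*w^2 + 1.325*w - 6.954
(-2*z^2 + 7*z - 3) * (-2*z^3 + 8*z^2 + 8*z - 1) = 4*z^5 - 30*z^4 + 46*z^3 + 34*z^2 - 31*z + 3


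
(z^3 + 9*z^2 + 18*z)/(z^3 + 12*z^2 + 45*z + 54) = z/(z + 3)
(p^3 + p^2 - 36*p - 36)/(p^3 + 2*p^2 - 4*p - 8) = (p^3 + p^2 - 36*p - 36)/(p^3 + 2*p^2 - 4*p - 8)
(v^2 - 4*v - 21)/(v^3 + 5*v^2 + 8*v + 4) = (v^2 - 4*v - 21)/(v^3 + 5*v^2 + 8*v + 4)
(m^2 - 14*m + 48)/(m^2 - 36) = (m - 8)/(m + 6)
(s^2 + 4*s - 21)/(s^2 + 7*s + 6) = (s^2 + 4*s - 21)/(s^2 + 7*s + 6)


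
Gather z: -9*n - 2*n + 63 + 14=77 - 11*n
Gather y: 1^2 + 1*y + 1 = y + 2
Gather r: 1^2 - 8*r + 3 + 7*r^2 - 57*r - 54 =7*r^2 - 65*r - 50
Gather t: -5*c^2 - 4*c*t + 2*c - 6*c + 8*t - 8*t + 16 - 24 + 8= -5*c^2 - 4*c*t - 4*c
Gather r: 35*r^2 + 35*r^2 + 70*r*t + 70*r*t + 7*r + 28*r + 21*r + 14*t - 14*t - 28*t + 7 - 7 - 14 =70*r^2 + r*(140*t + 56) - 28*t - 14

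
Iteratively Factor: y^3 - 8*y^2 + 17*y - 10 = (y - 1)*(y^2 - 7*y + 10) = (y - 2)*(y - 1)*(y - 5)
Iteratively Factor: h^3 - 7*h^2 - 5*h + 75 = (h - 5)*(h^2 - 2*h - 15) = (h - 5)*(h + 3)*(h - 5)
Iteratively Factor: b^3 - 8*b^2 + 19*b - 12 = (b - 4)*(b^2 - 4*b + 3) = (b - 4)*(b - 3)*(b - 1)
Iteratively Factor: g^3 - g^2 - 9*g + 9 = (g - 3)*(g^2 + 2*g - 3) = (g - 3)*(g - 1)*(g + 3)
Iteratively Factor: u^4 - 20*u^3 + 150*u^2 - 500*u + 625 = (u - 5)*(u^3 - 15*u^2 + 75*u - 125) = (u - 5)^2*(u^2 - 10*u + 25) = (u - 5)^3*(u - 5)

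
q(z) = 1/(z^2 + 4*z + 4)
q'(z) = (-2*z - 4)/(z^2 + 4*z + 4)^2 = 2*(-z - 2)/(z^2 + 4*z + 4)^2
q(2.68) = 0.05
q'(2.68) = -0.02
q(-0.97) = 0.94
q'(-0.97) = -1.83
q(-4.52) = 0.16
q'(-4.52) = 0.12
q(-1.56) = 5.17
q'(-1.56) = -23.48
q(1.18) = 0.10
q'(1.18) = -0.06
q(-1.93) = 204.08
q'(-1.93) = -5830.90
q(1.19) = 0.10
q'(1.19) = -0.06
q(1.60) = 0.08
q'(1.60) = -0.04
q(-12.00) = 0.01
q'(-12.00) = 0.00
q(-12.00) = 0.01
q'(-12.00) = 0.00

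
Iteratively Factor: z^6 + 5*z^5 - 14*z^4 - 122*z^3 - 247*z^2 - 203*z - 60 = (z + 4)*(z^5 + z^4 - 18*z^3 - 50*z^2 - 47*z - 15) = (z - 5)*(z + 4)*(z^4 + 6*z^3 + 12*z^2 + 10*z + 3) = (z - 5)*(z + 1)*(z + 4)*(z^3 + 5*z^2 + 7*z + 3) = (z - 5)*(z + 1)^2*(z + 4)*(z^2 + 4*z + 3) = (z - 5)*(z + 1)^3*(z + 4)*(z + 3)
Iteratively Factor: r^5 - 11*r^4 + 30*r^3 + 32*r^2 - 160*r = (r)*(r^4 - 11*r^3 + 30*r^2 + 32*r - 160) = r*(r - 4)*(r^3 - 7*r^2 + 2*r + 40) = r*(r - 5)*(r - 4)*(r^2 - 2*r - 8) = r*(r - 5)*(r - 4)*(r + 2)*(r - 4)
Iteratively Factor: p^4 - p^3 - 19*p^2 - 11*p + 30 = (p + 3)*(p^3 - 4*p^2 - 7*p + 10) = (p + 2)*(p + 3)*(p^2 - 6*p + 5) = (p - 5)*(p + 2)*(p + 3)*(p - 1)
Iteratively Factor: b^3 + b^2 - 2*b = (b - 1)*(b^2 + 2*b) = (b - 1)*(b + 2)*(b)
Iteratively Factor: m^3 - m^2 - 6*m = (m)*(m^2 - m - 6) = m*(m + 2)*(m - 3)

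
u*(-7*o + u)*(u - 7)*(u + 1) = -7*o*u^3 + 42*o*u^2 + 49*o*u + u^4 - 6*u^3 - 7*u^2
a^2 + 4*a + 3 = (a + 1)*(a + 3)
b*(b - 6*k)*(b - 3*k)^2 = b^4 - 12*b^3*k + 45*b^2*k^2 - 54*b*k^3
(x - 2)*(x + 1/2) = x^2 - 3*x/2 - 1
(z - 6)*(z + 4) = z^2 - 2*z - 24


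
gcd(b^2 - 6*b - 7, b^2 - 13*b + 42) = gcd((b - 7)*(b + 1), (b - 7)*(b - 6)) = b - 7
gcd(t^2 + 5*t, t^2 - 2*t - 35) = t + 5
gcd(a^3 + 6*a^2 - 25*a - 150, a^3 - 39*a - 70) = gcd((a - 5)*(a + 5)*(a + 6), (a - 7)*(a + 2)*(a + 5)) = a + 5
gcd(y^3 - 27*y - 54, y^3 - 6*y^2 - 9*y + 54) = y^2 - 3*y - 18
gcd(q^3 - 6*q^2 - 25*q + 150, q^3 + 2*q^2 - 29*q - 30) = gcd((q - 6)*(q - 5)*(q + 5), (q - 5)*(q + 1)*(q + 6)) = q - 5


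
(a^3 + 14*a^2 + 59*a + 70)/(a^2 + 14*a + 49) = (a^2 + 7*a + 10)/(a + 7)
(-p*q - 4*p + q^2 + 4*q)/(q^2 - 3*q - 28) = (-p + q)/(q - 7)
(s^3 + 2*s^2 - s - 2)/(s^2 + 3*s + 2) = s - 1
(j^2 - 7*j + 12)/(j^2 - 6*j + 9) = (j - 4)/(j - 3)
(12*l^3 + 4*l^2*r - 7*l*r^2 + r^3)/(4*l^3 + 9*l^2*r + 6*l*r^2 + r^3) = (12*l^2 - 8*l*r + r^2)/(4*l^2 + 5*l*r + r^2)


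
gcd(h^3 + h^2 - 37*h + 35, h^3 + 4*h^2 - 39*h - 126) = h + 7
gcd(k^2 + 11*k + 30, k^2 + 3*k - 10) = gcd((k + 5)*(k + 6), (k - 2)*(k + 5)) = k + 5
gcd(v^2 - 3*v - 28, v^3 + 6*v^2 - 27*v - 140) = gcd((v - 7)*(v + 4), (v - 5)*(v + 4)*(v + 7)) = v + 4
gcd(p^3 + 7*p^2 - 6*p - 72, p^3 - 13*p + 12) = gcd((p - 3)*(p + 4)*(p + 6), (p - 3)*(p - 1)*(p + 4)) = p^2 + p - 12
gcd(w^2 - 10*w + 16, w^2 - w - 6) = 1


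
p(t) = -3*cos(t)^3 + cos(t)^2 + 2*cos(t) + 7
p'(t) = 9*sin(t)*cos(t)^2 - 2*sin(t)*cos(t) - 2*sin(t)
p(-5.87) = 7.37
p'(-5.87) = 1.49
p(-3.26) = 8.94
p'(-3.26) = 1.05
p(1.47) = 7.21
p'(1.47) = -2.10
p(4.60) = 6.79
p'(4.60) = 1.65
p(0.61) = 7.66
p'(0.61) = 1.38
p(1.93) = 6.55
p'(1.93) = -0.17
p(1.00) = 7.90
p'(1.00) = -0.38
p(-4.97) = 7.52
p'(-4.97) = -1.86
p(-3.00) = 8.91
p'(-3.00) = -1.24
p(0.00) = 7.00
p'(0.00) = 0.00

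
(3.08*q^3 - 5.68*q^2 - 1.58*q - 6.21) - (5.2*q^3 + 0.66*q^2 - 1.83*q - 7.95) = -2.12*q^3 - 6.34*q^2 + 0.25*q + 1.74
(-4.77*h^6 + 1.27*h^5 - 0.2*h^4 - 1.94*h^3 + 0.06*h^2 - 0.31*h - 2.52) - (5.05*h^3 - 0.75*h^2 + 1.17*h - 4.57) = -4.77*h^6 + 1.27*h^5 - 0.2*h^4 - 6.99*h^3 + 0.81*h^2 - 1.48*h + 2.05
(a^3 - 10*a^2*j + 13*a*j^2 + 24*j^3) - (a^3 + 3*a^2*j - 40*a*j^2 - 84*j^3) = -13*a^2*j + 53*a*j^2 + 108*j^3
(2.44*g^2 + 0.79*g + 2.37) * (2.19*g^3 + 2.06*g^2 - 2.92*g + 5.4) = 5.3436*g^5 + 6.7565*g^4 - 0.307099999999999*g^3 + 15.7514*g^2 - 2.6544*g + 12.798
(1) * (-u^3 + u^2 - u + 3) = -u^3 + u^2 - u + 3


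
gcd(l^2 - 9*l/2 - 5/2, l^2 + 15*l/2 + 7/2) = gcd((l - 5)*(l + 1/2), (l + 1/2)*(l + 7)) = l + 1/2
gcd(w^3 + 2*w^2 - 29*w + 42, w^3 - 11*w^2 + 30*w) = 1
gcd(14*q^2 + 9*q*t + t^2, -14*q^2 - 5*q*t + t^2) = 2*q + t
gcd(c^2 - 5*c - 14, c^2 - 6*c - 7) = c - 7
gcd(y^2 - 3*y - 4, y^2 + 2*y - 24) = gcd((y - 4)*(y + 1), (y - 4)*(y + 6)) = y - 4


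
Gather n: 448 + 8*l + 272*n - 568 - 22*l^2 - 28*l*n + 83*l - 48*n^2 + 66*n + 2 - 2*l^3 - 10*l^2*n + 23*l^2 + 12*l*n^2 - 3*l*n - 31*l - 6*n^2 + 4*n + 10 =-2*l^3 + l^2 + 60*l + n^2*(12*l - 54) + n*(-10*l^2 - 31*l + 342) - 108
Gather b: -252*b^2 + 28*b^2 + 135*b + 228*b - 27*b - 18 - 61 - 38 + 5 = -224*b^2 + 336*b - 112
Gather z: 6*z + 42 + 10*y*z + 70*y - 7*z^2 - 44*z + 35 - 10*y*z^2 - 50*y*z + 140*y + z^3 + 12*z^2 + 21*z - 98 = 210*y + z^3 + z^2*(5 - 10*y) + z*(-40*y - 17) - 21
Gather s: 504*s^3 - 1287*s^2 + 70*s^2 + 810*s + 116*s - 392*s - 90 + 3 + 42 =504*s^3 - 1217*s^2 + 534*s - 45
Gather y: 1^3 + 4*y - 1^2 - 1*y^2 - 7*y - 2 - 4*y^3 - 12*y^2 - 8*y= -4*y^3 - 13*y^2 - 11*y - 2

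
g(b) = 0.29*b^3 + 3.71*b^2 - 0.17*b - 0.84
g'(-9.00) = 3.52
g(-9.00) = 89.79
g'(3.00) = 29.92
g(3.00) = 39.87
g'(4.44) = 49.93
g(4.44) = 96.93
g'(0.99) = 8.03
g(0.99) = 2.91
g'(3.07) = 30.81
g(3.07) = 42.00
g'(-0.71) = -5.00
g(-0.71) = 1.05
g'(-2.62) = -13.64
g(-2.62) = 19.86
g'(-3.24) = -15.08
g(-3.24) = 28.79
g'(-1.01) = -6.78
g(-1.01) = 2.82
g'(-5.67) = -14.27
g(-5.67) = 66.53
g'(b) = 0.87*b^2 + 7.42*b - 0.17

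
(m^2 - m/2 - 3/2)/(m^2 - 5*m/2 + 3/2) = (m + 1)/(m - 1)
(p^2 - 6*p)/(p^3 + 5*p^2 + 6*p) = (p - 6)/(p^2 + 5*p + 6)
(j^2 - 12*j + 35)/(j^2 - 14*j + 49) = (j - 5)/(j - 7)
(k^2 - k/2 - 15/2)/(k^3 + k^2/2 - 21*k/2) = (2*k + 5)/(k*(2*k + 7))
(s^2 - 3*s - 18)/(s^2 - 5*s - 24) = (s - 6)/(s - 8)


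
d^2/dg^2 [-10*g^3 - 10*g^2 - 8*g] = -60*g - 20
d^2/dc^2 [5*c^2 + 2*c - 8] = 10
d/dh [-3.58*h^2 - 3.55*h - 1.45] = -7.16*h - 3.55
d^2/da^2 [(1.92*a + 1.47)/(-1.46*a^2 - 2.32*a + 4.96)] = (-(1.92*a + 1.47)*(2.92*a + 2.32)*(5.84*a + 4.64) + (16.8192*a + 13.2012)*(1.46*a^2 + 2.32*a - 4.96))/(1.46*a^2 + 2.32*a - 4.96)^3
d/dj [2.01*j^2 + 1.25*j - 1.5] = 4.02*j + 1.25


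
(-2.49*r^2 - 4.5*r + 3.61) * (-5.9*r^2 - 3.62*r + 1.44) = 14.691*r^4 + 35.5638*r^3 - 8.5946*r^2 - 19.5482*r + 5.1984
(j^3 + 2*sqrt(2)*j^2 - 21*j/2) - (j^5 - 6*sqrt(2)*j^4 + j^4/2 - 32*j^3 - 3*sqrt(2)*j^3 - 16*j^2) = -j^5 - j^4/2 + 6*sqrt(2)*j^4 + 3*sqrt(2)*j^3 + 33*j^3 + 2*sqrt(2)*j^2 + 16*j^2 - 21*j/2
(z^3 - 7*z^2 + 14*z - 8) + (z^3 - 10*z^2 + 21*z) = 2*z^3 - 17*z^2 + 35*z - 8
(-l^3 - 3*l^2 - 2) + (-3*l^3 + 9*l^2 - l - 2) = -4*l^3 + 6*l^2 - l - 4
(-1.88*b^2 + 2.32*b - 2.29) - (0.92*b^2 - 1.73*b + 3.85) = -2.8*b^2 + 4.05*b - 6.14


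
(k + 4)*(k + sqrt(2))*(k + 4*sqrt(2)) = k^3 + 4*k^2 + 5*sqrt(2)*k^2 + 8*k + 20*sqrt(2)*k + 32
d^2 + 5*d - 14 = (d - 2)*(d + 7)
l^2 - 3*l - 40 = (l - 8)*(l + 5)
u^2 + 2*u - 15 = (u - 3)*(u + 5)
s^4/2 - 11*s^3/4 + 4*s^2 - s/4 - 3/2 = (s/2 + 1/4)*(s - 3)*(s - 2)*(s - 1)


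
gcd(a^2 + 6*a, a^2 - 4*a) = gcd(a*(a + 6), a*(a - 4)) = a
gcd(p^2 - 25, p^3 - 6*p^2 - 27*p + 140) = p + 5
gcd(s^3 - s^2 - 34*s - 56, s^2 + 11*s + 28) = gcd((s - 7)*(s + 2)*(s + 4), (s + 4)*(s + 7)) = s + 4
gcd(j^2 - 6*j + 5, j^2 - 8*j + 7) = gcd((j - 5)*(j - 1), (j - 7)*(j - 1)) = j - 1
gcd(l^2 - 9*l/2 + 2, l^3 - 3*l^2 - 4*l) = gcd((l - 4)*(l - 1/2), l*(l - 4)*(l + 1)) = l - 4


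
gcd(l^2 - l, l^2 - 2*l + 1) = l - 1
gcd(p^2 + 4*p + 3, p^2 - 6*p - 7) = p + 1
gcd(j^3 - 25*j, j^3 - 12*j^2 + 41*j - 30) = j - 5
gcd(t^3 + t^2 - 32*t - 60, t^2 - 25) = t + 5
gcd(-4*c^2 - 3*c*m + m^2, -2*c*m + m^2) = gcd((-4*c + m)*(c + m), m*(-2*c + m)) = 1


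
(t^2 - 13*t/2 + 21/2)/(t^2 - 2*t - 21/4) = 2*(t - 3)/(2*t + 3)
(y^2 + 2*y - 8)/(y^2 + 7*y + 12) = (y - 2)/(y + 3)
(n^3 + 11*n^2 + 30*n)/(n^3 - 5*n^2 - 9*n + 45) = n*(n^2 + 11*n + 30)/(n^3 - 5*n^2 - 9*n + 45)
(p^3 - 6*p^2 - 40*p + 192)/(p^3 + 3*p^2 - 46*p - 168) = (p^2 - 12*p + 32)/(p^2 - 3*p - 28)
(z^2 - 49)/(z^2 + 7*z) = (z - 7)/z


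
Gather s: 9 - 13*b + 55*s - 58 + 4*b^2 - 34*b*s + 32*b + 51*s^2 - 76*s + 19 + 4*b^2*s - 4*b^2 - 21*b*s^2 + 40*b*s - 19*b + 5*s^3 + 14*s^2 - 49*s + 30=5*s^3 + s^2*(65 - 21*b) + s*(4*b^2 + 6*b - 70)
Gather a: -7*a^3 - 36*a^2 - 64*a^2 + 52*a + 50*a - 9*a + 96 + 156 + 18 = -7*a^3 - 100*a^2 + 93*a + 270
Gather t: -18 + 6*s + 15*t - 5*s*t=6*s + t*(15 - 5*s) - 18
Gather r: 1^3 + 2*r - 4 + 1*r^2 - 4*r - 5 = r^2 - 2*r - 8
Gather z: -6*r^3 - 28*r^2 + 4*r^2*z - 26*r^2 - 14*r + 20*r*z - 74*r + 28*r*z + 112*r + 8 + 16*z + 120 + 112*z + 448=-6*r^3 - 54*r^2 + 24*r + z*(4*r^2 + 48*r + 128) + 576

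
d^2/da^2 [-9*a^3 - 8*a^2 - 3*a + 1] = -54*a - 16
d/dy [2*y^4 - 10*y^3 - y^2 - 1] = 2*y*(4*y^2 - 15*y - 1)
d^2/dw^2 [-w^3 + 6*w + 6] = -6*w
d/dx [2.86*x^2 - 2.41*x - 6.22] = 5.72*x - 2.41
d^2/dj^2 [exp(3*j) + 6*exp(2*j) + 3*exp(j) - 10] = (9*exp(2*j) + 24*exp(j) + 3)*exp(j)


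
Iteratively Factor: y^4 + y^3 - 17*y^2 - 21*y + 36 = (y - 4)*(y^3 + 5*y^2 + 3*y - 9) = (y - 4)*(y + 3)*(y^2 + 2*y - 3) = (y - 4)*(y + 3)^2*(y - 1)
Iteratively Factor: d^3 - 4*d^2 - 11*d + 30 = (d - 2)*(d^2 - 2*d - 15) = (d - 2)*(d + 3)*(d - 5)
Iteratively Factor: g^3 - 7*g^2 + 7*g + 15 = (g - 5)*(g^2 - 2*g - 3) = (g - 5)*(g - 3)*(g + 1)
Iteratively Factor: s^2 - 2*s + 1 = (s - 1)*(s - 1)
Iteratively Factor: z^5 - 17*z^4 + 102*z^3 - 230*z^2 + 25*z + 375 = (z - 5)*(z^4 - 12*z^3 + 42*z^2 - 20*z - 75) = (z - 5)*(z - 3)*(z^3 - 9*z^2 + 15*z + 25) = (z - 5)^2*(z - 3)*(z^2 - 4*z - 5) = (z - 5)^2*(z - 3)*(z + 1)*(z - 5)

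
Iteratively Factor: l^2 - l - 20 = (l - 5)*(l + 4)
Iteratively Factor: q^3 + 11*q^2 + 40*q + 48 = (q + 4)*(q^2 + 7*q + 12) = (q + 4)^2*(q + 3)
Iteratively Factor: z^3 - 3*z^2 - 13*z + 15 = (z - 5)*(z^2 + 2*z - 3) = (z - 5)*(z + 3)*(z - 1)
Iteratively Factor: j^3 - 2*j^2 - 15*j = (j)*(j^2 - 2*j - 15) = j*(j + 3)*(j - 5)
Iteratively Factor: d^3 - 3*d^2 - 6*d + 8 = (d + 2)*(d^2 - 5*d + 4) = (d - 4)*(d + 2)*(d - 1)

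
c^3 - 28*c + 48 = (c - 4)*(c - 2)*(c + 6)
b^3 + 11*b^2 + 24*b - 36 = (b - 1)*(b + 6)^2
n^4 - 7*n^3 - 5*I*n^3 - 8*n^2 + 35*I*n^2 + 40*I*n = n*(n - 8)*(n + 1)*(n - 5*I)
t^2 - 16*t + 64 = (t - 8)^2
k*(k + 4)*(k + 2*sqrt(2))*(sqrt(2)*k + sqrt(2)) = sqrt(2)*k^4 + 4*k^3 + 5*sqrt(2)*k^3 + 4*sqrt(2)*k^2 + 20*k^2 + 16*k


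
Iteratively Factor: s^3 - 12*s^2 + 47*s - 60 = (s - 4)*(s^2 - 8*s + 15) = (s - 4)*(s - 3)*(s - 5)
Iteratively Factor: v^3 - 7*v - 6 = (v + 1)*(v^2 - v - 6) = (v - 3)*(v + 1)*(v + 2)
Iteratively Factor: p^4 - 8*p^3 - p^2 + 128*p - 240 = (p - 4)*(p^3 - 4*p^2 - 17*p + 60) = (p - 4)*(p + 4)*(p^2 - 8*p + 15) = (p - 5)*(p - 4)*(p + 4)*(p - 3)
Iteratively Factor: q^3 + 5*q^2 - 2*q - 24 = (q + 4)*(q^2 + q - 6) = (q - 2)*(q + 4)*(q + 3)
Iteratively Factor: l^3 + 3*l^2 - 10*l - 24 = (l - 3)*(l^2 + 6*l + 8) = (l - 3)*(l + 2)*(l + 4)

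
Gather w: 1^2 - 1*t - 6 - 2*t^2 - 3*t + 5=-2*t^2 - 4*t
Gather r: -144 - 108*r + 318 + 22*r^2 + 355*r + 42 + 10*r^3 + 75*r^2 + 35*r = 10*r^3 + 97*r^2 + 282*r + 216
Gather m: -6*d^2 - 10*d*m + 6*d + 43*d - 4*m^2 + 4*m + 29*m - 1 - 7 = -6*d^2 + 49*d - 4*m^2 + m*(33 - 10*d) - 8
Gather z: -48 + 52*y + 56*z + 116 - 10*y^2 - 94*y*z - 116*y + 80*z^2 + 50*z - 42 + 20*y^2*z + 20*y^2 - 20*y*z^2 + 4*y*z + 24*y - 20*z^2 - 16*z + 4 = 10*y^2 - 40*y + z^2*(60 - 20*y) + z*(20*y^2 - 90*y + 90) + 30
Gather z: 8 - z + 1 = 9 - z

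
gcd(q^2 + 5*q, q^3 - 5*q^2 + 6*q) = q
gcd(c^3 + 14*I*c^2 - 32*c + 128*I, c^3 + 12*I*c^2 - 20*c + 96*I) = c^2 + 6*I*c + 16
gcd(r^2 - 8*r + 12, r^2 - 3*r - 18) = r - 6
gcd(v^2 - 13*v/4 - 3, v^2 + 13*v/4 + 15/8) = v + 3/4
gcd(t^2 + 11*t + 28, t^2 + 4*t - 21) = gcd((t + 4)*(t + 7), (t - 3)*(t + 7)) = t + 7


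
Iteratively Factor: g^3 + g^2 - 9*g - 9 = (g + 3)*(g^2 - 2*g - 3) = (g + 1)*(g + 3)*(g - 3)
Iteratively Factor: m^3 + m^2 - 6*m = (m - 2)*(m^2 + 3*m) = (m - 2)*(m + 3)*(m)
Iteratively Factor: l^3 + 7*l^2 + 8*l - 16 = (l + 4)*(l^2 + 3*l - 4) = (l + 4)^2*(l - 1)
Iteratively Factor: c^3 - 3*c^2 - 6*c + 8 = (c - 4)*(c^2 + c - 2) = (c - 4)*(c + 2)*(c - 1)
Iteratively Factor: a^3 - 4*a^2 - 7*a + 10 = (a - 1)*(a^2 - 3*a - 10) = (a - 1)*(a + 2)*(a - 5)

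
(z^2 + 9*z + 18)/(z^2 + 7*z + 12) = (z + 6)/(z + 4)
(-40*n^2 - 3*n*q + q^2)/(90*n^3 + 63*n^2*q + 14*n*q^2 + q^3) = (-8*n + q)/(18*n^2 + 9*n*q + q^2)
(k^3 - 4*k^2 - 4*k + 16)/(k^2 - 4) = k - 4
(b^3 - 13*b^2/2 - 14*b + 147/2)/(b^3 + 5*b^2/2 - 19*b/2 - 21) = (b - 7)/(b + 2)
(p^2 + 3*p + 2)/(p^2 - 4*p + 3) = (p^2 + 3*p + 2)/(p^2 - 4*p + 3)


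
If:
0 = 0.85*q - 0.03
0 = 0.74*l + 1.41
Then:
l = -1.91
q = 0.04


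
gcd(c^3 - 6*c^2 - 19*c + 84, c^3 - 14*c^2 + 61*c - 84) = c^2 - 10*c + 21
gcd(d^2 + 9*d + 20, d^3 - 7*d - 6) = 1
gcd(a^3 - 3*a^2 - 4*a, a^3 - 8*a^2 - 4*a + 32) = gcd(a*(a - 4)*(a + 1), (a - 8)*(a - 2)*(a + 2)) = 1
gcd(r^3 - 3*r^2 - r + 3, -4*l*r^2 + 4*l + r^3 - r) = r^2 - 1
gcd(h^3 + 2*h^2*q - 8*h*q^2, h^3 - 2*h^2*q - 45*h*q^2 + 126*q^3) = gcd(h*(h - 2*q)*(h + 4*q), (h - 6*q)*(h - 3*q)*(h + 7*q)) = 1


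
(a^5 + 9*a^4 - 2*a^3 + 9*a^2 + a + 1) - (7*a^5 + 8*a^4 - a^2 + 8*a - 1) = -6*a^5 + a^4 - 2*a^3 + 10*a^2 - 7*a + 2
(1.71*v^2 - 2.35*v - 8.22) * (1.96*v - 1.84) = 3.3516*v^3 - 7.7524*v^2 - 11.7872*v + 15.1248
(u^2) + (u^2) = 2*u^2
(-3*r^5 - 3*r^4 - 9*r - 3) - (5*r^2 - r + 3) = -3*r^5 - 3*r^4 - 5*r^2 - 8*r - 6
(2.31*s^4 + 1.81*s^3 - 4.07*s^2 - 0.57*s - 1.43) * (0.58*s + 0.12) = 1.3398*s^5 + 1.327*s^4 - 2.1434*s^3 - 0.819*s^2 - 0.8978*s - 0.1716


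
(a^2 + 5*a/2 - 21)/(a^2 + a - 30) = (a - 7/2)/(a - 5)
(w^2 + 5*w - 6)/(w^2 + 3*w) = (w^2 + 5*w - 6)/(w*(w + 3))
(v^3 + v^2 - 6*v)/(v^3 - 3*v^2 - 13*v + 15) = v*(v - 2)/(v^2 - 6*v + 5)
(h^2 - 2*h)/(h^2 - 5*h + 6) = h/(h - 3)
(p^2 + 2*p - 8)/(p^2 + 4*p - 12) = (p + 4)/(p + 6)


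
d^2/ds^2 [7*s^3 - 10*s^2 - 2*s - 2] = 42*s - 20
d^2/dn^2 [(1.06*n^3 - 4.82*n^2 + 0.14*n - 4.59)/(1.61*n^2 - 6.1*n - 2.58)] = (-8.5265128291212e-14*n^4 - 6.25739599999997*n^3 - 91.4206499999999*n^2 + 316.294236*n - 448.29402)/(4.173281*n^6 - 47.43543*n^5 + 159.661446*n^4 - 74.95192*n^3 - 255.854988*n^2 - 121.81212*n - 17.173512)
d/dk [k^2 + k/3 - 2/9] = 2*k + 1/3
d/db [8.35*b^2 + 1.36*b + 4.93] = 16.7*b + 1.36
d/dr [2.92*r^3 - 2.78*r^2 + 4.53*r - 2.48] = 8.76*r^2 - 5.56*r + 4.53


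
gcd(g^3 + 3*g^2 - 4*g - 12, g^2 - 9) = g + 3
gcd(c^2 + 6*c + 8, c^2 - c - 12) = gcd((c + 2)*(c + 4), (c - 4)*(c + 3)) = 1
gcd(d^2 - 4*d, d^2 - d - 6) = 1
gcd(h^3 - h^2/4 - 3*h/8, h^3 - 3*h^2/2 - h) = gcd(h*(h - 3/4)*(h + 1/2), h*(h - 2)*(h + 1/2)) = h^2 + h/2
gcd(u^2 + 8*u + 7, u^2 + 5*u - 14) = u + 7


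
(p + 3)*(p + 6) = p^2 + 9*p + 18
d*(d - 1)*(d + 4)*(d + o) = d^4 + d^3*o + 3*d^3 + 3*d^2*o - 4*d^2 - 4*d*o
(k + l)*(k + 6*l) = k^2 + 7*k*l + 6*l^2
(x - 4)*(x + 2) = x^2 - 2*x - 8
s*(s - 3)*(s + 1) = s^3 - 2*s^2 - 3*s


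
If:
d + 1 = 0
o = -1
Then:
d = -1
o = -1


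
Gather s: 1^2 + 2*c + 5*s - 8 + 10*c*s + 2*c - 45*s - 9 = 4*c + s*(10*c - 40) - 16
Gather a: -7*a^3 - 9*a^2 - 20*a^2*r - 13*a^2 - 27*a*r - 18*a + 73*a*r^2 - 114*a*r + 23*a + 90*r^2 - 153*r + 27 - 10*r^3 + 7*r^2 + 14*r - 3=-7*a^3 + a^2*(-20*r - 22) + a*(73*r^2 - 141*r + 5) - 10*r^3 + 97*r^2 - 139*r + 24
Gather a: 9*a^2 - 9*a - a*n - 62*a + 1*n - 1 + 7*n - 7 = 9*a^2 + a*(-n - 71) + 8*n - 8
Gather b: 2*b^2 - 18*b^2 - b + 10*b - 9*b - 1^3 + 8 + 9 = 16 - 16*b^2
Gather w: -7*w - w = -8*w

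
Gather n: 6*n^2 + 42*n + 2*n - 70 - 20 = 6*n^2 + 44*n - 90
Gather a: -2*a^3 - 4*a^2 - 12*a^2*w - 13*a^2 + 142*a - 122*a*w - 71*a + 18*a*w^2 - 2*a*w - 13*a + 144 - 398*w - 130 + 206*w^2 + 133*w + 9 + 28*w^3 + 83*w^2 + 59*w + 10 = -2*a^3 + a^2*(-12*w - 17) + a*(18*w^2 - 124*w + 58) + 28*w^3 + 289*w^2 - 206*w + 33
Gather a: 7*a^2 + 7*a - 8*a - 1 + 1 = 7*a^2 - a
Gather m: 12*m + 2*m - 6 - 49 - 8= 14*m - 63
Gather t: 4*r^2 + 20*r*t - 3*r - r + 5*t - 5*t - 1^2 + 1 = 4*r^2 + 20*r*t - 4*r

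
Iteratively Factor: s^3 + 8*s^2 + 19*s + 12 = (s + 1)*(s^2 + 7*s + 12) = (s + 1)*(s + 4)*(s + 3)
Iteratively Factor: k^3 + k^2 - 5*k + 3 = (k - 1)*(k^2 + 2*k - 3) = (k - 1)^2*(k + 3)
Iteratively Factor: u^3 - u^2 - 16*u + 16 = (u + 4)*(u^2 - 5*u + 4) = (u - 4)*(u + 4)*(u - 1)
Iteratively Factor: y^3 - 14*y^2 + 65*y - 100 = (y - 5)*(y^2 - 9*y + 20) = (y - 5)^2*(y - 4)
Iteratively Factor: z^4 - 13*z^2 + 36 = (z - 3)*(z^3 + 3*z^2 - 4*z - 12) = (z - 3)*(z - 2)*(z^2 + 5*z + 6) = (z - 3)*(z - 2)*(z + 2)*(z + 3)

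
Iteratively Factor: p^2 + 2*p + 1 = (p + 1)*(p + 1)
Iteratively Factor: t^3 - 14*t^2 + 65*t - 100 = (t - 5)*(t^2 - 9*t + 20) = (t - 5)*(t - 4)*(t - 5)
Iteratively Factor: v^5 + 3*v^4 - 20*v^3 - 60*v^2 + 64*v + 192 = (v + 3)*(v^4 - 20*v^2 + 64) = (v - 4)*(v + 3)*(v^3 + 4*v^2 - 4*v - 16) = (v - 4)*(v + 3)*(v + 4)*(v^2 - 4) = (v - 4)*(v - 2)*(v + 3)*(v + 4)*(v + 2)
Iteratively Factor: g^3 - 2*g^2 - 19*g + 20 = (g - 5)*(g^2 + 3*g - 4) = (g - 5)*(g - 1)*(g + 4)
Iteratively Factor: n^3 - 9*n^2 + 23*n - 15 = (n - 5)*(n^2 - 4*n + 3) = (n - 5)*(n - 1)*(n - 3)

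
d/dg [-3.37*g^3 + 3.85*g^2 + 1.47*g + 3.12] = -10.11*g^2 + 7.7*g + 1.47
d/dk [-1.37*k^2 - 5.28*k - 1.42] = -2.74*k - 5.28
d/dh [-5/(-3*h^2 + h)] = 5*(1 - 6*h)/(h^2*(3*h - 1)^2)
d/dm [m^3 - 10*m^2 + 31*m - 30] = 3*m^2 - 20*m + 31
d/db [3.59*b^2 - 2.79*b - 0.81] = 7.18*b - 2.79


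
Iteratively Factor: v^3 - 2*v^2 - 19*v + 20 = (v + 4)*(v^2 - 6*v + 5) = (v - 1)*(v + 4)*(v - 5)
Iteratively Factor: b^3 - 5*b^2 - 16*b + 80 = (b - 5)*(b^2 - 16) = (b - 5)*(b + 4)*(b - 4)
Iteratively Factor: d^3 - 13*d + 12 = (d + 4)*(d^2 - 4*d + 3) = (d - 3)*(d + 4)*(d - 1)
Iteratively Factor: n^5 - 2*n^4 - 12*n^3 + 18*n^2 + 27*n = (n - 3)*(n^4 + n^3 - 9*n^2 - 9*n) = (n - 3)*(n + 1)*(n^3 - 9*n) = n*(n - 3)*(n + 1)*(n^2 - 9) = n*(n - 3)^2*(n + 1)*(n + 3)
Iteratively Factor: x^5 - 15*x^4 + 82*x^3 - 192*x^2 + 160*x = (x - 5)*(x^4 - 10*x^3 + 32*x^2 - 32*x) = (x - 5)*(x - 2)*(x^3 - 8*x^2 + 16*x) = (x - 5)*(x - 4)*(x - 2)*(x^2 - 4*x) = x*(x - 5)*(x - 4)*(x - 2)*(x - 4)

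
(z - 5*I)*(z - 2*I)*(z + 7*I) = z^3 + 39*z - 70*I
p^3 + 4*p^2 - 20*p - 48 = (p - 4)*(p + 2)*(p + 6)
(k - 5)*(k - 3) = k^2 - 8*k + 15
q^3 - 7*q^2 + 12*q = q*(q - 4)*(q - 3)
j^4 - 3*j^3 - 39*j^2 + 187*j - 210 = (j - 5)*(j - 3)*(j - 2)*(j + 7)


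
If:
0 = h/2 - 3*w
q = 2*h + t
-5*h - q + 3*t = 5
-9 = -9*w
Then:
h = 6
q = 71/2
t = 47/2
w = 1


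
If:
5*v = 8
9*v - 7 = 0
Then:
No Solution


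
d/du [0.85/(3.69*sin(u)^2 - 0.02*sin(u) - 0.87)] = (0.017 - 6.273*sin(u))*cos(u)/(-3.69*sin(u)^2 + 0.02*sin(u) + 0.87)^2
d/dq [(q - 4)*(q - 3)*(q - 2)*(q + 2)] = 4*q^3 - 21*q^2 + 16*q + 28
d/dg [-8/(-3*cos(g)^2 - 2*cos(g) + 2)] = 16*(3*cos(g) + 1)*sin(g)/(3*cos(g)^2 + 2*cos(g) - 2)^2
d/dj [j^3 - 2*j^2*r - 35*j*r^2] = 3*j^2 - 4*j*r - 35*r^2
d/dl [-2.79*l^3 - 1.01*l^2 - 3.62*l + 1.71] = -8.37*l^2 - 2.02*l - 3.62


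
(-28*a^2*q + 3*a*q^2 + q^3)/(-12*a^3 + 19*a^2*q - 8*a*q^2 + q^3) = q*(7*a + q)/(3*a^2 - 4*a*q + q^2)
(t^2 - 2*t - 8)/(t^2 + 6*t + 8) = (t - 4)/(t + 4)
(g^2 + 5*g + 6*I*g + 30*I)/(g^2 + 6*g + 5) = (g + 6*I)/(g + 1)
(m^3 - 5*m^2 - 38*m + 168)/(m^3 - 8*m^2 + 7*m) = (m^2 + 2*m - 24)/(m*(m - 1))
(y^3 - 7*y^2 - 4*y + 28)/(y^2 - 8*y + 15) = (y^3 - 7*y^2 - 4*y + 28)/(y^2 - 8*y + 15)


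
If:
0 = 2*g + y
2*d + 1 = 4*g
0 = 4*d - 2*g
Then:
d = 1/6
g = 1/3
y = -2/3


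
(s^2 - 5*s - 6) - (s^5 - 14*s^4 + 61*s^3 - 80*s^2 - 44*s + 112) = -s^5 + 14*s^4 - 61*s^3 + 81*s^2 + 39*s - 118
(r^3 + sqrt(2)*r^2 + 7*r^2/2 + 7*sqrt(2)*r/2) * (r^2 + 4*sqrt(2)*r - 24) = r^5 + 7*r^4/2 + 5*sqrt(2)*r^4 - 16*r^3 + 35*sqrt(2)*r^3/2 - 56*r^2 - 24*sqrt(2)*r^2 - 84*sqrt(2)*r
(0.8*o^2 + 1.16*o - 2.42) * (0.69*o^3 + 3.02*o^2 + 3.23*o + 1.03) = 0.552*o^5 + 3.2164*o^4 + 4.4174*o^3 - 2.7376*o^2 - 6.6218*o - 2.4926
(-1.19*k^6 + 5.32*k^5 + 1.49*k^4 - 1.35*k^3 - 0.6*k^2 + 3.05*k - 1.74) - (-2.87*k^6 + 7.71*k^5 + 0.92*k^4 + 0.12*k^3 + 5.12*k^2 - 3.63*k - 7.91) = 1.68*k^6 - 2.39*k^5 + 0.57*k^4 - 1.47*k^3 - 5.72*k^2 + 6.68*k + 6.17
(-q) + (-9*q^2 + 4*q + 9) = -9*q^2 + 3*q + 9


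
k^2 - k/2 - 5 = (k - 5/2)*(k + 2)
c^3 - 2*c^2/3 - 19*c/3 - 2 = (c - 3)*(c + 1/3)*(c + 2)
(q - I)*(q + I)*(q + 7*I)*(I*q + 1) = I*q^4 - 6*q^3 + 8*I*q^2 - 6*q + 7*I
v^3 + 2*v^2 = v^2*(v + 2)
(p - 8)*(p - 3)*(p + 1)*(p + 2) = p^4 - 8*p^3 - 7*p^2 + 50*p + 48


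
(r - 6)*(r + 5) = r^2 - r - 30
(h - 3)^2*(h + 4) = h^3 - 2*h^2 - 15*h + 36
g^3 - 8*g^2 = g^2*(g - 8)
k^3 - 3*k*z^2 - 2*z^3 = (k - 2*z)*(k + z)^2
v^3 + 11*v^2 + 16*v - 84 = (v - 2)*(v + 6)*(v + 7)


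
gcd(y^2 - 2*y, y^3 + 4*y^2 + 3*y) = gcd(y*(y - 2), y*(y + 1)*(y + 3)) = y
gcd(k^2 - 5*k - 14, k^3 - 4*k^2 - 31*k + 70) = k - 7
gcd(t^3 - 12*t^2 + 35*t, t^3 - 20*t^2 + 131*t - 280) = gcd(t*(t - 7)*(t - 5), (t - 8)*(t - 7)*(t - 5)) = t^2 - 12*t + 35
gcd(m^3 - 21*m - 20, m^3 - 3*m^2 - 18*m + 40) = m^2 - m - 20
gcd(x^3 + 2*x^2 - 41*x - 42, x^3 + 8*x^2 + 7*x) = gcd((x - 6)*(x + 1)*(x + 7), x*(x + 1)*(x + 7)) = x^2 + 8*x + 7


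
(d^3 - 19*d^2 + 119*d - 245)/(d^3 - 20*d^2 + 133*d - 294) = (d - 5)/(d - 6)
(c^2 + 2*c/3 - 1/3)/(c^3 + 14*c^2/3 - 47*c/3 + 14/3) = (c + 1)/(c^2 + 5*c - 14)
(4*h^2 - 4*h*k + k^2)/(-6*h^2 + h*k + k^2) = (-2*h + k)/(3*h + k)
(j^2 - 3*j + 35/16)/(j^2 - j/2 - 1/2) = (-16*j^2 + 48*j - 35)/(8*(-2*j^2 + j + 1))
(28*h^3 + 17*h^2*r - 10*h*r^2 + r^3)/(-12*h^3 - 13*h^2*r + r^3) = (-7*h + r)/(3*h + r)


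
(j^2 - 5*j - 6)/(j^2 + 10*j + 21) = (j^2 - 5*j - 6)/(j^2 + 10*j + 21)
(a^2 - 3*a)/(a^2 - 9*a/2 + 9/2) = 2*a/(2*a - 3)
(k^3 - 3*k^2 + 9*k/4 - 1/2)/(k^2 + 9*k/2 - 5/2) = (k^2 - 5*k/2 + 1)/(k + 5)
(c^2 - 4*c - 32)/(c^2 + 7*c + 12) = (c - 8)/(c + 3)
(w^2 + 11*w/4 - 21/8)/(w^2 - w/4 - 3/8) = (2*w + 7)/(2*w + 1)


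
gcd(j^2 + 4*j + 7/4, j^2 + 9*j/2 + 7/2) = j + 7/2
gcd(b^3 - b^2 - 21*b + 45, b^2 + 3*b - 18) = b - 3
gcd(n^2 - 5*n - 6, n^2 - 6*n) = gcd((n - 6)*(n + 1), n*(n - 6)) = n - 6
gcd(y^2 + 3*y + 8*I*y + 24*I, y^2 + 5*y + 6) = y + 3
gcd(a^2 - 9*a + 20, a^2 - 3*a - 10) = a - 5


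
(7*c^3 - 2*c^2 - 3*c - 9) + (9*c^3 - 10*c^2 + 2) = 16*c^3 - 12*c^2 - 3*c - 7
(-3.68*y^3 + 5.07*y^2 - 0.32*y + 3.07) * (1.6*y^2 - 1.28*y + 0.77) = -5.888*y^5 + 12.8224*y^4 - 9.8352*y^3 + 9.2255*y^2 - 4.176*y + 2.3639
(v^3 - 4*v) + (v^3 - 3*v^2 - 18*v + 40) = 2*v^3 - 3*v^2 - 22*v + 40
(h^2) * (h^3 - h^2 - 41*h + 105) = h^5 - h^4 - 41*h^3 + 105*h^2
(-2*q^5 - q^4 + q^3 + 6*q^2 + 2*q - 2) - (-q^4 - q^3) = -2*q^5 + 2*q^3 + 6*q^2 + 2*q - 2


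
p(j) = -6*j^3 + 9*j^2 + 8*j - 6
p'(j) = -18*j^2 + 18*j + 8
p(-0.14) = -6.93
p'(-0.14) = 5.13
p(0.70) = 1.95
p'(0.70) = 11.78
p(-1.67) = 33.68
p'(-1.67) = -72.26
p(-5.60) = 1285.14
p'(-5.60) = -657.28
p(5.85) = -852.41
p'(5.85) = -502.70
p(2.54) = -25.94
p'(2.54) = -62.41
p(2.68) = -35.41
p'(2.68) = -73.04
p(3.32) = -99.80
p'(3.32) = -130.64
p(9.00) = -3579.00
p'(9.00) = -1288.00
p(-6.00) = 1566.00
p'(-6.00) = -748.00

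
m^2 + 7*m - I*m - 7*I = (m + 7)*(m - I)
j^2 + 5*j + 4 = (j + 1)*(j + 4)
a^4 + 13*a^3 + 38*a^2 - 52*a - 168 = (a - 2)*(a + 2)*(a + 6)*(a + 7)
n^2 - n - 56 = (n - 8)*(n + 7)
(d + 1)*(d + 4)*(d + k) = d^3 + d^2*k + 5*d^2 + 5*d*k + 4*d + 4*k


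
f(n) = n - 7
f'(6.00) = 1.00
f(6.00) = -1.00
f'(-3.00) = 1.00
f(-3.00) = -10.00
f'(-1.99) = 1.00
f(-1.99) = -8.99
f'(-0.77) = 1.00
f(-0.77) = -7.77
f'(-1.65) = 1.00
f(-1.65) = -8.65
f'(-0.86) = 1.00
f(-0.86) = -7.86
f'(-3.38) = 1.00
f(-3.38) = -10.38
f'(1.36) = 1.00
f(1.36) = -5.64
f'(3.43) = 1.00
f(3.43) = -3.57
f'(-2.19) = 1.00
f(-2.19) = -9.19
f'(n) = 1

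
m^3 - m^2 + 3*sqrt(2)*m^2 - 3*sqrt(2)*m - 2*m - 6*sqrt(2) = (m - 2)*(m + 1)*(m + 3*sqrt(2))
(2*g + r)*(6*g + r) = 12*g^2 + 8*g*r + r^2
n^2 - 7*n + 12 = (n - 4)*(n - 3)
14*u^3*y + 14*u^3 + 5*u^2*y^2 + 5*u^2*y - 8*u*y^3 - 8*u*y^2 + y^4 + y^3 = (-7*u + y)*(-2*u + y)*(u + y)*(y + 1)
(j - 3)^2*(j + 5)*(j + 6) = j^4 + 5*j^3 - 27*j^2 - 81*j + 270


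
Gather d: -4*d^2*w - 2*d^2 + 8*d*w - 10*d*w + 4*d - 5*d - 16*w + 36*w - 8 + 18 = d^2*(-4*w - 2) + d*(-2*w - 1) + 20*w + 10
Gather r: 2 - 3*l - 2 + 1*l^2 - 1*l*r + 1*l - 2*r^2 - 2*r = l^2 - 2*l - 2*r^2 + r*(-l - 2)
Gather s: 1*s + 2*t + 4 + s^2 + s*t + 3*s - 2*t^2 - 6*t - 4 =s^2 + s*(t + 4) - 2*t^2 - 4*t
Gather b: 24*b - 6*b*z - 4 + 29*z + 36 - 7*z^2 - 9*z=b*(24 - 6*z) - 7*z^2 + 20*z + 32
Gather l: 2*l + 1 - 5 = 2*l - 4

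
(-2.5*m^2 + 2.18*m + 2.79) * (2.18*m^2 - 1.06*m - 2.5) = -5.45*m^4 + 7.4024*m^3 + 10.0214*m^2 - 8.4074*m - 6.975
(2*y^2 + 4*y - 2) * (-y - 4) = -2*y^3 - 12*y^2 - 14*y + 8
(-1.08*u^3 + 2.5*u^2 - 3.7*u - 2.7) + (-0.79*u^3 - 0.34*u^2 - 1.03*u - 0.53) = -1.87*u^3 + 2.16*u^2 - 4.73*u - 3.23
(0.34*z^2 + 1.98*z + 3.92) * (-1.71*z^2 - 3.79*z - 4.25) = -0.5814*z^4 - 4.6744*z^3 - 15.6524*z^2 - 23.2718*z - 16.66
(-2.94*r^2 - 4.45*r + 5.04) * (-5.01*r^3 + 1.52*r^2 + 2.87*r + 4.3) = 14.7294*r^5 + 17.8257*r^4 - 40.4522*r^3 - 17.7527*r^2 - 4.6702*r + 21.672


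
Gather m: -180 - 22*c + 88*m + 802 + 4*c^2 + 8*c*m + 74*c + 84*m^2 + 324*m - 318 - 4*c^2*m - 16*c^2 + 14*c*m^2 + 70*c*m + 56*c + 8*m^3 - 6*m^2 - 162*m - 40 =-12*c^2 + 108*c + 8*m^3 + m^2*(14*c + 78) + m*(-4*c^2 + 78*c + 250) + 264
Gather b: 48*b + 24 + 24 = 48*b + 48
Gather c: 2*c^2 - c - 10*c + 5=2*c^2 - 11*c + 5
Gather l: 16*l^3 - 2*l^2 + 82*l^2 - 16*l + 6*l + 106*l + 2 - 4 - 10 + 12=16*l^3 + 80*l^2 + 96*l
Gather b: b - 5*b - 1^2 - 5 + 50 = 44 - 4*b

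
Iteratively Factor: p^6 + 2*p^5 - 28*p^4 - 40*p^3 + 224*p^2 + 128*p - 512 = (p - 4)*(p^5 + 6*p^4 - 4*p^3 - 56*p^2 + 128) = (p - 4)*(p - 2)*(p^4 + 8*p^3 + 12*p^2 - 32*p - 64) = (p - 4)*(p - 2)*(p + 4)*(p^3 + 4*p^2 - 4*p - 16) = (p - 4)*(p - 2)*(p + 4)^2*(p^2 - 4) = (p - 4)*(p - 2)^2*(p + 4)^2*(p + 2)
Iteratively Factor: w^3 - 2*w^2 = (w - 2)*(w^2) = w*(w - 2)*(w)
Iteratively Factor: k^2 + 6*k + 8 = (k + 2)*(k + 4)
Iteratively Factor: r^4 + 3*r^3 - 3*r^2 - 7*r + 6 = (r - 1)*(r^3 + 4*r^2 + r - 6) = (r - 1)*(r + 3)*(r^2 + r - 2) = (r - 1)*(r + 2)*(r + 3)*(r - 1)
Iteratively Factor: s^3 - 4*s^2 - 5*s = (s - 5)*(s^2 + s) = s*(s - 5)*(s + 1)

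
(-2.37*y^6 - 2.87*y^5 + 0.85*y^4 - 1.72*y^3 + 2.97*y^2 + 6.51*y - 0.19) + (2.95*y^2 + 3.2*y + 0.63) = -2.37*y^6 - 2.87*y^5 + 0.85*y^4 - 1.72*y^3 + 5.92*y^2 + 9.71*y + 0.44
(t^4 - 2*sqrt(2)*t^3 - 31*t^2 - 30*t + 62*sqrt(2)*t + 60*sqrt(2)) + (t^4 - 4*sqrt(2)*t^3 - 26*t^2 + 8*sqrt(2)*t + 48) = 2*t^4 - 6*sqrt(2)*t^3 - 57*t^2 - 30*t + 70*sqrt(2)*t + 48 + 60*sqrt(2)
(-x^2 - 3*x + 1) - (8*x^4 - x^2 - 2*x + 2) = -8*x^4 - x - 1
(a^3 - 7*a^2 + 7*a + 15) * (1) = a^3 - 7*a^2 + 7*a + 15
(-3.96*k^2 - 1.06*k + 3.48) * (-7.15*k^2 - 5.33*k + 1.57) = 28.314*k^4 + 28.6858*k^3 - 25.4494*k^2 - 20.2126*k + 5.4636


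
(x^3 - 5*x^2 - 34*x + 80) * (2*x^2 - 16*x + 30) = 2*x^5 - 26*x^4 + 42*x^3 + 554*x^2 - 2300*x + 2400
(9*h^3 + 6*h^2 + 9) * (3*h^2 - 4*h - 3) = 27*h^5 - 18*h^4 - 51*h^3 + 9*h^2 - 36*h - 27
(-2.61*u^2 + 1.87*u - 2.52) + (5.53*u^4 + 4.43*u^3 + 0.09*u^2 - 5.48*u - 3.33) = 5.53*u^4 + 4.43*u^3 - 2.52*u^2 - 3.61*u - 5.85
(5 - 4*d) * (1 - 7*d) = 28*d^2 - 39*d + 5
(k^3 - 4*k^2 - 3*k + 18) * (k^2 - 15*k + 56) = k^5 - 19*k^4 + 113*k^3 - 161*k^2 - 438*k + 1008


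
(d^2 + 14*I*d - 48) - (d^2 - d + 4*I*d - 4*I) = d + 10*I*d - 48 + 4*I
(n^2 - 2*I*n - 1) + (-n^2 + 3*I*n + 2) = I*n + 1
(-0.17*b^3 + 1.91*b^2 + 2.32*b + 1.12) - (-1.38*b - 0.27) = -0.17*b^3 + 1.91*b^2 + 3.7*b + 1.39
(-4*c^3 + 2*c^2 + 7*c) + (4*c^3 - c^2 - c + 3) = c^2 + 6*c + 3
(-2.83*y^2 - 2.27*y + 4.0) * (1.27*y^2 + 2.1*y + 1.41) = -3.5941*y^4 - 8.8259*y^3 - 3.6773*y^2 + 5.1993*y + 5.64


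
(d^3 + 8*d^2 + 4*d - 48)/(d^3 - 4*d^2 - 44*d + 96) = (d + 4)/(d - 8)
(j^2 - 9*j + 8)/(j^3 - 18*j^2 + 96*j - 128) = (j - 1)/(j^2 - 10*j + 16)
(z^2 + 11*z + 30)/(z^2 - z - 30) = (z + 6)/(z - 6)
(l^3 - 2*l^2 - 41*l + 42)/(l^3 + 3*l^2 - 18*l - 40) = (l^3 - 2*l^2 - 41*l + 42)/(l^3 + 3*l^2 - 18*l - 40)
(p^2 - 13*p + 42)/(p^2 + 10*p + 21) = (p^2 - 13*p + 42)/(p^2 + 10*p + 21)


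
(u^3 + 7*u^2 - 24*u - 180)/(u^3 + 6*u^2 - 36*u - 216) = (u - 5)/(u - 6)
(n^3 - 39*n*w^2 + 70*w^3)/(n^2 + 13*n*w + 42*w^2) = (n^2 - 7*n*w + 10*w^2)/(n + 6*w)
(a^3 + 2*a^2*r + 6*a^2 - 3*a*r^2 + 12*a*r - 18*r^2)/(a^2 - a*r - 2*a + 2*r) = (a^2 + 3*a*r + 6*a + 18*r)/(a - 2)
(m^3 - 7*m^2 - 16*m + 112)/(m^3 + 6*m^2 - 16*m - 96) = (m - 7)/(m + 6)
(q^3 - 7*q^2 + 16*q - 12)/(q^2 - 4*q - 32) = (-q^3 + 7*q^2 - 16*q + 12)/(-q^2 + 4*q + 32)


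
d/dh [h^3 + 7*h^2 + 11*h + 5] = 3*h^2 + 14*h + 11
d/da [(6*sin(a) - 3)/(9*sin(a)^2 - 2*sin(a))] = 6*(-9*cos(a) + 9/tan(a) - cos(a)/sin(a)^2)/(9*sin(a) - 2)^2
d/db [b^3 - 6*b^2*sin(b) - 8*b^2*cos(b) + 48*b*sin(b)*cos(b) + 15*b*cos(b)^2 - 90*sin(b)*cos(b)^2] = 8*b^2*sin(b) - 6*b^2*cos(b) + 3*b^2 - 12*b*sin(b) - 15*b*sin(2*b) - 16*b*cos(b) + 48*b*cos(2*b) + 24*sin(2*b) - 45*cos(b)/2 + 15*cos(2*b)/2 - 135*cos(3*b)/2 + 15/2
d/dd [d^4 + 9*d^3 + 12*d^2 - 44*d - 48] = 4*d^3 + 27*d^2 + 24*d - 44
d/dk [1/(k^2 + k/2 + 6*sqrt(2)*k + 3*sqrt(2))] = 2*(-4*k - 12*sqrt(2) - 1)/(2*k^2 + k + 12*sqrt(2)*k + 6*sqrt(2))^2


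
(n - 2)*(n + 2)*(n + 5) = n^3 + 5*n^2 - 4*n - 20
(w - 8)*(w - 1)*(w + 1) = w^3 - 8*w^2 - w + 8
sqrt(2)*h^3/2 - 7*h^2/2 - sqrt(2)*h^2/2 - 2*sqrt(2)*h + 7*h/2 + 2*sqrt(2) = (h - 1)*(h - 4*sqrt(2))*(sqrt(2)*h/2 + 1/2)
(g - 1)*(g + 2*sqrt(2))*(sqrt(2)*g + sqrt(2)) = sqrt(2)*g^3 + 4*g^2 - sqrt(2)*g - 4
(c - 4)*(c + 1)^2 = c^3 - 2*c^2 - 7*c - 4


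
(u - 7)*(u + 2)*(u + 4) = u^3 - u^2 - 34*u - 56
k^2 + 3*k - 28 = (k - 4)*(k + 7)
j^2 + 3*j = j*(j + 3)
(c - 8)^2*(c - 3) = c^3 - 19*c^2 + 112*c - 192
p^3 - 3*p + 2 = (p - 1)^2*(p + 2)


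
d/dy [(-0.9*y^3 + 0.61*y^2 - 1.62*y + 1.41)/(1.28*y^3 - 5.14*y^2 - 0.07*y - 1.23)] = (-4.44089209850063e-16*y^5 + 3.8452*y^4 + 4.2732*y^3 - 10.4629*y^2 + 12.9942*y + 2.0913)/(1.6384*y^6 - 13.1584*y^5 + 26.2404*y^4 - 2.4292*y^3 + 12.6493*y^2 + 0.1722*y + 1.5129)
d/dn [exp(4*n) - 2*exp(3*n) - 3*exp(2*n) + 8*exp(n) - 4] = (4*exp(3*n) - 6*exp(2*n) - 6*exp(n) + 8)*exp(n)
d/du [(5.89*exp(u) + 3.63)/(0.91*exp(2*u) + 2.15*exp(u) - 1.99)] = (-(1.82*exp(u) + 2.15)*(5.89*exp(u) + 3.63) + 5.3599*exp(2*u) + 12.6635*exp(u) - 11.7211)*exp(u)/(0.91*exp(2*u) + 2.15*exp(u) - 1.99)^2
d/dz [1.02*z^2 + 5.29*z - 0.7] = 2.04*z + 5.29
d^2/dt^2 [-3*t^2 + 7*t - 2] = -6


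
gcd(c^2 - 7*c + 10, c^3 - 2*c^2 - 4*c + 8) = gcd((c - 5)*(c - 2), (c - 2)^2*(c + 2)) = c - 2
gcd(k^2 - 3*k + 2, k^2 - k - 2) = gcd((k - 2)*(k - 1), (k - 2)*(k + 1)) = k - 2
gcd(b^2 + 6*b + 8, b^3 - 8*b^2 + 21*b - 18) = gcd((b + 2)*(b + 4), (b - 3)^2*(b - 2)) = 1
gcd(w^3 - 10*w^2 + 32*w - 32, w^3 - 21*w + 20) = w - 4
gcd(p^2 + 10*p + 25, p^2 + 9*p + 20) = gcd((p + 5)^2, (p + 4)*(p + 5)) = p + 5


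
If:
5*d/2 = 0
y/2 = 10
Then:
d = 0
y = 20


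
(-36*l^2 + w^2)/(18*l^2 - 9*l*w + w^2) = (6*l + w)/(-3*l + w)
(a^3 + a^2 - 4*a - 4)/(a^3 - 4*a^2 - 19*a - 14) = (a - 2)/(a - 7)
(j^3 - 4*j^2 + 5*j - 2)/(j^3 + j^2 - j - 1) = (j^2 - 3*j + 2)/(j^2 + 2*j + 1)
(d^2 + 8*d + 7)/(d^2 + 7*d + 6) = (d + 7)/(d + 6)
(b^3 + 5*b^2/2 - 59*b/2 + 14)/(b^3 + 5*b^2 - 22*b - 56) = (b - 1/2)/(b + 2)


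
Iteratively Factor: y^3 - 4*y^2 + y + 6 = (y - 3)*(y^2 - y - 2) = (y - 3)*(y - 2)*(y + 1)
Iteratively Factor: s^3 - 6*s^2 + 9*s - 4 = (s - 1)*(s^2 - 5*s + 4) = (s - 1)^2*(s - 4)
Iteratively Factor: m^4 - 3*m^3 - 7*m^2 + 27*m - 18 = (m - 1)*(m^3 - 2*m^2 - 9*m + 18) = (m - 3)*(m - 1)*(m^2 + m - 6) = (m - 3)*(m - 1)*(m + 3)*(m - 2)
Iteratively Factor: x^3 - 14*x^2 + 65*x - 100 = (x - 5)*(x^2 - 9*x + 20) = (x - 5)*(x - 4)*(x - 5)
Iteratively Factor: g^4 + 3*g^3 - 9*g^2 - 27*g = (g + 3)*(g^3 - 9*g) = g*(g + 3)*(g^2 - 9) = g*(g - 3)*(g + 3)*(g + 3)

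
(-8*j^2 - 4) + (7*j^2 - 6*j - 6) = -j^2 - 6*j - 10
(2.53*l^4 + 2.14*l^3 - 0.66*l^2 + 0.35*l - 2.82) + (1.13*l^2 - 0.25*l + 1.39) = 2.53*l^4 + 2.14*l^3 + 0.47*l^2 + 0.1*l - 1.43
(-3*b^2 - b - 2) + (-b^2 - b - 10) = -4*b^2 - 2*b - 12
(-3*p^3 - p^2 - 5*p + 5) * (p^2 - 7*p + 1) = -3*p^5 + 20*p^4 - p^3 + 39*p^2 - 40*p + 5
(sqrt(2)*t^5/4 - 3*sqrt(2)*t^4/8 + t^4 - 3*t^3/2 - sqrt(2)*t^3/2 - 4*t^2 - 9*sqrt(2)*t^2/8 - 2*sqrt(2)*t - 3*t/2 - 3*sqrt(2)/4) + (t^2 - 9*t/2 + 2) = sqrt(2)*t^5/4 - 3*sqrt(2)*t^4/8 + t^4 - 3*t^3/2 - sqrt(2)*t^3/2 - 3*t^2 - 9*sqrt(2)*t^2/8 - 6*t - 2*sqrt(2)*t - 3*sqrt(2)/4 + 2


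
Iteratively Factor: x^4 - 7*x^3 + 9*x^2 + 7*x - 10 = (x - 1)*(x^3 - 6*x^2 + 3*x + 10) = (x - 1)*(x + 1)*(x^2 - 7*x + 10) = (x - 2)*(x - 1)*(x + 1)*(x - 5)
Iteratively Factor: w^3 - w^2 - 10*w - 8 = (w + 2)*(w^2 - 3*w - 4) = (w + 1)*(w + 2)*(w - 4)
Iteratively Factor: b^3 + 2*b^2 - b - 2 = (b + 1)*(b^2 + b - 2) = (b - 1)*(b + 1)*(b + 2)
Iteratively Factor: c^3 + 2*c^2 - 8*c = (c - 2)*(c^2 + 4*c) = c*(c - 2)*(c + 4)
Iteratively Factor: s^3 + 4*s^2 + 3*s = (s + 3)*(s^2 + s) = (s + 1)*(s + 3)*(s)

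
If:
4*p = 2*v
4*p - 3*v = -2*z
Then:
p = z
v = 2*z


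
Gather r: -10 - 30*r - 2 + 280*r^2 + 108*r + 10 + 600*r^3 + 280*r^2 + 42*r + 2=600*r^3 + 560*r^2 + 120*r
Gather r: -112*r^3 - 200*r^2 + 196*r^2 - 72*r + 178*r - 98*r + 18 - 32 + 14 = -112*r^3 - 4*r^2 + 8*r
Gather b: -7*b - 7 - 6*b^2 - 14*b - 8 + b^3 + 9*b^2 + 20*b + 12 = b^3 + 3*b^2 - b - 3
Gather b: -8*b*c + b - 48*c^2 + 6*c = b*(1 - 8*c) - 48*c^2 + 6*c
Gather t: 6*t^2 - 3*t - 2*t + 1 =6*t^2 - 5*t + 1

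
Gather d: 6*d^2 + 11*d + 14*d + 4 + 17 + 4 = 6*d^2 + 25*d + 25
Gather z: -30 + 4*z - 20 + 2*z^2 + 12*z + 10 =2*z^2 + 16*z - 40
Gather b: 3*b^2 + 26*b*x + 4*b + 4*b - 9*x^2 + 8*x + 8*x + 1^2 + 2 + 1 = 3*b^2 + b*(26*x + 8) - 9*x^2 + 16*x + 4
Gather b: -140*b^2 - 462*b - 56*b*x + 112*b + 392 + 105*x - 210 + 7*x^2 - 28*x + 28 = -140*b^2 + b*(-56*x - 350) + 7*x^2 + 77*x + 210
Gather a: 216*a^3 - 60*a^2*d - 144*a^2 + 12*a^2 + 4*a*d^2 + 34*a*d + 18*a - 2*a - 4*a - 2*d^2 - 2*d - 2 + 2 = 216*a^3 + a^2*(-60*d - 132) + a*(4*d^2 + 34*d + 12) - 2*d^2 - 2*d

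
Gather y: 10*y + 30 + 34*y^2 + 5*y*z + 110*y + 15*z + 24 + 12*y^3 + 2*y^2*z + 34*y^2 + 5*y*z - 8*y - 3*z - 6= 12*y^3 + y^2*(2*z + 68) + y*(10*z + 112) + 12*z + 48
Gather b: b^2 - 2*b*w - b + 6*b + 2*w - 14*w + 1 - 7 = b^2 + b*(5 - 2*w) - 12*w - 6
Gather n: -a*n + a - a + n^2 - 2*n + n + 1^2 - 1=n^2 + n*(-a - 1)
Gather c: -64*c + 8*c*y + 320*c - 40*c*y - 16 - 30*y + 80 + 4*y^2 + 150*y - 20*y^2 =c*(256 - 32*y) - 16*y^2 + 120*y + 64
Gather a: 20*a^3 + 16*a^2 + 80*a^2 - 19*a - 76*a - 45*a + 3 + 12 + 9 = 20*a^3 + 96*a^2 - 140*a + 24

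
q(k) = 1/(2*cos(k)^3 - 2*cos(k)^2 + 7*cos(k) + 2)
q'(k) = (6*sin(k)*cos(k)^2 - 4*sin(k)*cos(k) + 7*sin(k))/(2*cos(k)^3 - 2*cos(k)^2 + 7*cos(k) + 2)^2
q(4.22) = -0.51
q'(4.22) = -2.33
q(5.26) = 0.19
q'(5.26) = -0.19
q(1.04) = 0.19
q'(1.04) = 0.20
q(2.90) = -0.12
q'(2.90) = 0.05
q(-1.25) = 0.25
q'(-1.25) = -0.36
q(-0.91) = 0.17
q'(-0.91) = -0.15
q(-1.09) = 0.20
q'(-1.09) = -0.23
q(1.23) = 0.24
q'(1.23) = 0.34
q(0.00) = 0.11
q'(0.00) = 0.00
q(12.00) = 0.13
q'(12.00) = -0.07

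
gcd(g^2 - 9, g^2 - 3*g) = g - 3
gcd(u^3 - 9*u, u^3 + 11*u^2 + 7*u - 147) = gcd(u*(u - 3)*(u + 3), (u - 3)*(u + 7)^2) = u - 3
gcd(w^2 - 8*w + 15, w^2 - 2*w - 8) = 1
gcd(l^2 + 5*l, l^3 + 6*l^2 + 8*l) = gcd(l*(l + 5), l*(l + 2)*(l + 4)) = l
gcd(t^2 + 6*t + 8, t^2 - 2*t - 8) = t + 2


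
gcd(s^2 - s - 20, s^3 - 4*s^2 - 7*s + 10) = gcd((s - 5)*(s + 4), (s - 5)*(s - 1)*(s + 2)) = s - 5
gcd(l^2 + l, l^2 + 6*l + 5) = l + 1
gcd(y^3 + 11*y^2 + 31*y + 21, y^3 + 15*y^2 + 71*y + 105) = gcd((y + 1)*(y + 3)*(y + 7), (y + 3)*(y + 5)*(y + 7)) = y^2 + 10*y + 21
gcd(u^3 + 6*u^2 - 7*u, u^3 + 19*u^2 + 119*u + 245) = u + 7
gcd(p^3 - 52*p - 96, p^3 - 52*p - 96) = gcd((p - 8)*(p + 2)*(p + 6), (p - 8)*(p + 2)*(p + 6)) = p^3 - 52*p - 96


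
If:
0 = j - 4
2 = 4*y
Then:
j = 4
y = 1/2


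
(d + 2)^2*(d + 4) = d^3 + 8*d^2 + 20*d + 16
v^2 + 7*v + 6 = (v + 1)*(v + 6)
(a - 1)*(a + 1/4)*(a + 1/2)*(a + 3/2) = a^4 + 5*a^3/4 - a^2 - 17*a/16 - 3/16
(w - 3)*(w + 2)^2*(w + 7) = w^4 + 8*w^3 - w^2 - 68*w - 84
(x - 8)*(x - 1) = x^2 - 9*x + 8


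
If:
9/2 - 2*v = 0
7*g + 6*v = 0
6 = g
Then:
No Solution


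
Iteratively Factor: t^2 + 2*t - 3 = (t + 3)*(t - 1)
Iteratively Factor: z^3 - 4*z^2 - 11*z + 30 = (z - 5)*(z^2 + z - 6) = (z - 5)*(z - 2)*(z + 3)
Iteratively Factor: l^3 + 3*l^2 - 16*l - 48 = (l - 4)*(l^2 + 7*l + 12) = (l - 4)*(l + 3)*(l + 4)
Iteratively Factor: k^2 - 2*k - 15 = (k + 3)*(k - 5)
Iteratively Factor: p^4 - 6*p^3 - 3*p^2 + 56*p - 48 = (p - 4)*(p^3 - 2*p^2 - 11*p + 12) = (p - 4)*(p - 1)*(p^2 - p - 12) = (p - 4)*(p - 1)*(p + 3)*(p - 4)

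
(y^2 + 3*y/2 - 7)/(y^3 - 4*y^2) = (y^2 + 3*y/2 - 7)/(y^2*(y - 4))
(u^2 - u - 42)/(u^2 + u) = (u^2 - u - 42)/(u*(u + 1))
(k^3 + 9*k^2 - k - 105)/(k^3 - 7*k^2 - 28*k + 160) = (k^2 + 4*k - 21)/(k^2 - 12*k + 32)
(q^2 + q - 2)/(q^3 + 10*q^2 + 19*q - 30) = (q + 2)/(q^2 + 11*q + 30)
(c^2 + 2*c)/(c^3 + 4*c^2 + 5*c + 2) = c/(c^2 + 2*c + 1)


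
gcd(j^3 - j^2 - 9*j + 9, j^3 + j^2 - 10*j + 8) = j - 1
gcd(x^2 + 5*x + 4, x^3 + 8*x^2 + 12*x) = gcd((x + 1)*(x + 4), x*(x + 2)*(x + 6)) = 1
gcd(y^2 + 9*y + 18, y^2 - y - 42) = y + 6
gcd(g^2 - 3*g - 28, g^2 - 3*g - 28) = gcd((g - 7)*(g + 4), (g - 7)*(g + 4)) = g^2 - 3*g - 28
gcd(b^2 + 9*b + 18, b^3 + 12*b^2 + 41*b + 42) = b + 3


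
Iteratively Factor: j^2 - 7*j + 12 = (j - 4)*(j - 3)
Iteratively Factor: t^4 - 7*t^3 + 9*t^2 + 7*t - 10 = (t - 2)*(t^3 - 5*t^2 - t + 5) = (t - 5)*(t - 2)*(t^2 - 1) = (t - 5)*(t - 2)*(t + 1)*(t - 1)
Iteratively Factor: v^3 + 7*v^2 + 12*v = (v + 3)*(v^2 + 4*v) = (v + 3)*(v + 4)*(v)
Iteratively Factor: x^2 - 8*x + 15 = (x - 5)*(x - 3)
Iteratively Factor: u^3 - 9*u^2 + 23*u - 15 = (u - 1)*(u^2 - 8*u + 15) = (u - 5)*(u - 1)*(u - 3)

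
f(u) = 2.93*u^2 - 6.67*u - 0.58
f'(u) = 5.86*u - 6.67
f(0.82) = -4.08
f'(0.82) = -1.86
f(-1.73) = 19.73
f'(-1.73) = -16.81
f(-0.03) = -0.38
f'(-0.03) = -6.85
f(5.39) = 48.59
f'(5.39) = 24.92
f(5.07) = 40.92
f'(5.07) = 23.04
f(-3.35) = 54.65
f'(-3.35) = -26.30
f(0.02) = -0.71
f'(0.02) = -6.55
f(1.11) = -4.37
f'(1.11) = -0.17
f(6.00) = 64.88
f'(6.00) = 28.49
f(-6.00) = 144.92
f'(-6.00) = -41.83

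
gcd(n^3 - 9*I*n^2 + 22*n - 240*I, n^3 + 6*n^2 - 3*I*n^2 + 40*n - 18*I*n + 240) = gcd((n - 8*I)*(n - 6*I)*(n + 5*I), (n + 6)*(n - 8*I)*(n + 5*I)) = n^2 - 3*I*n + 40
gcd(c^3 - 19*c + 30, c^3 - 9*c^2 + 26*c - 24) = c^2 - 5*c + 6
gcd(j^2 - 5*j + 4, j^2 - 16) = j - 4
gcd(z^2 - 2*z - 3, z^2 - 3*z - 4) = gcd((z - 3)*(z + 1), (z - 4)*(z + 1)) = z + 1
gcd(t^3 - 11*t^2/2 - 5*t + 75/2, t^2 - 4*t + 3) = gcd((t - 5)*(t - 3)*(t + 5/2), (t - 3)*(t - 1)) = t - 3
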